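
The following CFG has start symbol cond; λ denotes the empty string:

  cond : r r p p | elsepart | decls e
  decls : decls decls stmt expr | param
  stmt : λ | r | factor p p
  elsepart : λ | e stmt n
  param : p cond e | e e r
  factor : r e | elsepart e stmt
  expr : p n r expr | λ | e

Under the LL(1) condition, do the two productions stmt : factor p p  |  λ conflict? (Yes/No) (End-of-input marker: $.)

FIRST(factor p p) = { e, r } and FIRST(λ) = { λ }.
The second alternative is nullable and FOLLOW(stmt) = { e, n, p, r } shares e with FIRST of the first — conflict.

Yes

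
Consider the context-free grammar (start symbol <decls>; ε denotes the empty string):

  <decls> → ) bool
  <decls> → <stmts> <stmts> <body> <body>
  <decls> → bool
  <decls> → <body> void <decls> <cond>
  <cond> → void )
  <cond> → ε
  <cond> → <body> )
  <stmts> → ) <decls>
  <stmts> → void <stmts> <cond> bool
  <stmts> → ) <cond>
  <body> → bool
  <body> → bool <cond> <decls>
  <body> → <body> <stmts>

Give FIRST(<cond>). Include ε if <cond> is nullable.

<cond> → void ) contributes {void}.
<cond> → ε contributes ε.
From <cond> → <body> ): add FIRST(<body>) = { bool }.
Union: FIRST(<cond>) = { bool, void, ε }.

{ bool, void, ε }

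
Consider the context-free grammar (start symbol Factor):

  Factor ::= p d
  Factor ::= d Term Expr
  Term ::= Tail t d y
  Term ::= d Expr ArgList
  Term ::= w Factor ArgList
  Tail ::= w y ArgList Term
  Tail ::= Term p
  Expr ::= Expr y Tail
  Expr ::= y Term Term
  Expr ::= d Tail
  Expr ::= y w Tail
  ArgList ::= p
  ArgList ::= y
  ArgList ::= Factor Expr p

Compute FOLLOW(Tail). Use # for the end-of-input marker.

In Term ::= Tail t d y: add FIRST(t d y) = { t }.
In Expr ::= Expr y Tail: Tail is at the end, add FOLLOW(Expr) = { #, d, p, y }.
In Expr ::= d Tail: Tail is at the end, add FOLLOW(Expr) = { #, d, p, y }.
In Expr ::= y w Tail: Tail is at the end, add FOLLOW(Expr) = { #, d, p, y }.
Union: FOLLOW(Tail) = { #, d, p, t, y }.

{ #, d, p, t, y }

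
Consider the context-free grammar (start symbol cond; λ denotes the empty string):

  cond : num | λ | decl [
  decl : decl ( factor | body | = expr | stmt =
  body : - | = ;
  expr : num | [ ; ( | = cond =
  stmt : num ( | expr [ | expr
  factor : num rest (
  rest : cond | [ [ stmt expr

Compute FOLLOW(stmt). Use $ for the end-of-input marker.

In decl : stmt =: add FIRST(=) = { = }.
In rest : [ [ stmt expr: add FIRST(expr) = { =, [, num }.
Union: FOLLOW(stmt) = { =, [, num }.

{ =, [, num }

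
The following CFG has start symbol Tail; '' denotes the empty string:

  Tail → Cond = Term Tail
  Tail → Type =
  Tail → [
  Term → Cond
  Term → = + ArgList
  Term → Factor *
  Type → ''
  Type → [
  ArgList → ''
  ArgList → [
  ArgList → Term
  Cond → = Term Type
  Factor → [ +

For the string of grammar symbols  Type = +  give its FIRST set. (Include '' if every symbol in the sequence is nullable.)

Add FIRST(Type)\{''} = { [ }; Type is nullable, continue.
= is a terminal; add {=} and stop.

{ =, [ }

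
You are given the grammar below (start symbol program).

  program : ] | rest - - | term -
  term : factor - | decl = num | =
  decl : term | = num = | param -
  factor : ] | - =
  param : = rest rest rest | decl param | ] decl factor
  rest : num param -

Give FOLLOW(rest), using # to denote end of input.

In program : rest - -: add FIRST(- -) = { - }.
In param : = rest rest rest: add FIRST(rest rest) = { num }.
In param : = rest rest rest: add FIRST(rest) = { num }.
In param : = rest rest rest: rest is at the end, add FOLLOW(param) = { - }.
Union: FOLLOW(rest) = { -, num }.

{ -, num }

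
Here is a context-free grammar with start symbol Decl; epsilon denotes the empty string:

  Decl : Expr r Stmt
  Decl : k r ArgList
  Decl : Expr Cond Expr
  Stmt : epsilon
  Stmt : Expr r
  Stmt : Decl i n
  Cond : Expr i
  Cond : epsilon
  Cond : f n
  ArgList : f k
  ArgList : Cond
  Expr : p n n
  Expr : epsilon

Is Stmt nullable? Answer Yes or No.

Stmt has an epsilon-production, so Stmt ⇒ epsilon.

Yes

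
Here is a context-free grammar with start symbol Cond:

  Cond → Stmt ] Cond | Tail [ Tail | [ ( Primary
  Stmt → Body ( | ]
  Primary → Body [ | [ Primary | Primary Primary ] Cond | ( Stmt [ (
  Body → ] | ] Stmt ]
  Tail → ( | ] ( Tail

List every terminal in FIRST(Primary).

From Primary → Body [: add FIRST(Body) = { ] }.
Primary → [ Primary contributes {[}.
From Primary → Primary Primary ] Cond: add FIRST(Primary) = { (, [, ] }.
Primary → ( Stmt [ ( contributes {(}.
Union: FIRST(Primary) = { (, [, ] }.

{ (, [, ] }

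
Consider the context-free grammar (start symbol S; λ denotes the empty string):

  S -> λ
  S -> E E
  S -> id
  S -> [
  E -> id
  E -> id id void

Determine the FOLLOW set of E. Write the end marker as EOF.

In S -> E E: add FIRST(E) = { id }.
In S -> E E: E is at the end, add FOLLOW(S) = { EOF }.
Union: FOLLOW(E) = { EOF, id }.

{ EOF, id }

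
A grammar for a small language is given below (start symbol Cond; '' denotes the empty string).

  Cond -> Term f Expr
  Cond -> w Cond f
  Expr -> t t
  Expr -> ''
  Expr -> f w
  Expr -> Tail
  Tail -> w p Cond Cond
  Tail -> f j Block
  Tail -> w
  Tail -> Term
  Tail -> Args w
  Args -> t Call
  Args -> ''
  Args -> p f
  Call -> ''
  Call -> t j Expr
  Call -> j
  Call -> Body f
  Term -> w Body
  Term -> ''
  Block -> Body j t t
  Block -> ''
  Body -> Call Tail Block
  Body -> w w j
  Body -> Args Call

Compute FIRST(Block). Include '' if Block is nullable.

{ f, j, p, t, w, '' }

From Block -> Body j t t: Body nullable, take FIRST(Body) ∪ {j} = { f, j, p, t, w }.
Block -> '' contributes ''.
Union: FIRST(Block) = { f, j, p, t, w, '' }.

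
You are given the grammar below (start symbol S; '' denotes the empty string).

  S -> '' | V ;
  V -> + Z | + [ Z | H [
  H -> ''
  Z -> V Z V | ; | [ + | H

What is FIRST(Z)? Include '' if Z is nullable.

{ +, ;, [, '' }

From Z -> V Z V: add FIRST(V) = { +, [ }.
Z -> ; contributes {;}.
Z -> [ + contributes {[}.
From Z -> H: add FIRST(H) = { '' } (including '' since H is nullable).
Union: FIRST(Z) = { +, ;, [, '' }.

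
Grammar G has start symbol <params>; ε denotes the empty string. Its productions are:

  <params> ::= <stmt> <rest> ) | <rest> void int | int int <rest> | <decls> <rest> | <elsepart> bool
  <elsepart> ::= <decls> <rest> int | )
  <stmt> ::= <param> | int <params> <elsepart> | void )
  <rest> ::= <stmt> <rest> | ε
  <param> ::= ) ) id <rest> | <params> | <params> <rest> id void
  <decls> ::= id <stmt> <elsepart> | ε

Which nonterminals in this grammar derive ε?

{ <decls>, <param>, <params>, <rest>, <stmt> }

Directly nullable (have an ε-production): <rest>, <decls>.
<stmt> ::= <param> with every symbol nullable, so <stmt> is nullable.
<param> ::= <params> with every symbol nullable, so <param> is nullable.
<params> ::= <decls> <rest> with every symbol nullable, so <params> is nullable.
No other nonterminal has a production whose RHS symbols are all nullable.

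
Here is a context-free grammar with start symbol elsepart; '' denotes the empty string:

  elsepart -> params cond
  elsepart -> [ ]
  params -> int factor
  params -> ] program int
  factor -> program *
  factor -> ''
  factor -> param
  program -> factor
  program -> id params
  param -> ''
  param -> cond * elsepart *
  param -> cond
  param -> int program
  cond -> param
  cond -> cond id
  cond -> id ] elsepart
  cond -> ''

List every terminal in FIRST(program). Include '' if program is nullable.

{ *, id, int, '' }

From program -> factor: add FIRST(factor) = { *, id, int, '' } (including '' since factor is nullable).
program -> id params contributes {id}.
Union: FIRST(program) = { *, id, int, '' }.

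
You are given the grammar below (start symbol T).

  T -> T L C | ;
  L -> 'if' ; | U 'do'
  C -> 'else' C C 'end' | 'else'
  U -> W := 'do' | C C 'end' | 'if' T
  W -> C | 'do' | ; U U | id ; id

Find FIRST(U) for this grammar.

{ 'do', 'else', 'if', ;, id }

From U -> W := 'do': add FIRST(W) = { 'do', 'else', ;, id }.
From U -> C C 'end': add FIRST(C) = { 'else' }.
U -> 'if' T contributes {'if'}.
Union: FIRST(U) = { 'do', 'else', 'if', ;, id }.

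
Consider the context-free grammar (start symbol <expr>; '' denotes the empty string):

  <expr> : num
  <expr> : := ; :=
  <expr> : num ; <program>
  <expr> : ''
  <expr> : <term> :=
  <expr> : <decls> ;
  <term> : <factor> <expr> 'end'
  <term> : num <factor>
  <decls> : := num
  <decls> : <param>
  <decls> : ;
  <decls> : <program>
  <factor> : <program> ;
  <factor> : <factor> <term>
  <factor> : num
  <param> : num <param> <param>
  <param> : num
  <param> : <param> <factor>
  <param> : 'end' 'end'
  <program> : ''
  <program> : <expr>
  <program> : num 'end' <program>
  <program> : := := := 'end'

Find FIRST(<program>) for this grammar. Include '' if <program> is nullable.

{ 'end', :=, ;, num, '' }

<program> : '' contributes ''.
From <program> : <expr>: add FIRST(<expr>) = { 'end', :=, ;, num, '' } (including '' since <expr> is nullable).
<program> : num 'end' <program> contributes {num}.
<program> : := := := 'end' contributes {:=}.
Union: FIRST(<program>) = { 'end', :=, ;, num, '' }.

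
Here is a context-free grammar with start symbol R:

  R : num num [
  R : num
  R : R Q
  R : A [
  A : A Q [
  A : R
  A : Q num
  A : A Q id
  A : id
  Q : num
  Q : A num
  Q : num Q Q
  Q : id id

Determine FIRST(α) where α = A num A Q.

{ id, num }

Add FIRST(A) = { id, num }; A is not nullable, stop.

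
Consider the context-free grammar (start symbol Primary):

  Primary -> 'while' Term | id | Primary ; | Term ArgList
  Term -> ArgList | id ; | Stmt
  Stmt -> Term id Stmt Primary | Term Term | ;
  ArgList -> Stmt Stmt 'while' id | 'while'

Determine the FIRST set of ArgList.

{ 'while', ;, id }

From ArgList -> Stmt Stmt 'while' id: add FIRST(Stmt) = { 'while', ;, id }.
ArgList -> 'while' contributes {'while'}.
Union: FIRST(ArgList) = { 'while', ;, id }.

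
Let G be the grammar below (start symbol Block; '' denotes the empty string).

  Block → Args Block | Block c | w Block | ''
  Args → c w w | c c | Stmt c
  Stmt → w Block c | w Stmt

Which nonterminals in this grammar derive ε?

{ Block }

Directly nullable (have an ''-production): Block.
No other nonterminal has a production whose RHS symbols are all nullable.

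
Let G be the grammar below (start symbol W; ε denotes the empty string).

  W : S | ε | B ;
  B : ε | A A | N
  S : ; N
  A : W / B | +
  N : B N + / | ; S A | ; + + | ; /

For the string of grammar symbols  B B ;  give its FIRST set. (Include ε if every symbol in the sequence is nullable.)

{ +, /, ; }

Add FIRST(B)\{ε} = { +, /, ; }; B is nullable, continue.
Add FIRST(B)\{ε} = { +, /, ; }; B is nullable, continue.
; is a terminal; add {;} and stop.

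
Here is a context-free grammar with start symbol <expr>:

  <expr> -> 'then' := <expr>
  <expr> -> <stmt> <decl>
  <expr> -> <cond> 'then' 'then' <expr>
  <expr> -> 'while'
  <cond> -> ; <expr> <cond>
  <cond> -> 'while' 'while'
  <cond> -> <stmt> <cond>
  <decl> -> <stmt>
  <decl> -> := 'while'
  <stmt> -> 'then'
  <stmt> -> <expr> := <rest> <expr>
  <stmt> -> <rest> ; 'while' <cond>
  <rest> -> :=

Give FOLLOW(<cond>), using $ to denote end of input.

In <expr> -> <cond> 'then' 'then' <expr>: add FIRST('then' 'then' <expr>) = { 'then' }.
In <cond> -> ; <expr> <cond>: <cond> is at the end, add FOLLOW(<cond>) = { $, 'then', 'while', :=, ; }.
In <cond> -> <stmt> <cond>: <cond> is at the end, add FOLLOW(<cond>) = { $, 'then', 'while', :=, ; }.
In <stmt> -> <rest> ; 'while' <cond>: <cond> is at the end, add FOLLOW(<stmt>) = { $, 'then', 'while', :=, ; }.
Union: FOLLOW(<cond>) = { $, 'then', 'while', :=, ; }.

{ $, 'then', 'while', :=, ; }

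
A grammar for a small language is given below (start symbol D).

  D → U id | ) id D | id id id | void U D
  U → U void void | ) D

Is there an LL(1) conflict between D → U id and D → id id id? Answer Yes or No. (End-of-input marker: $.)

No

FIRST(U id) = { ) } and FIRST(id id id) = { id }.
The FIRST sets are disjoint and neither alternative is nullable — no conflict.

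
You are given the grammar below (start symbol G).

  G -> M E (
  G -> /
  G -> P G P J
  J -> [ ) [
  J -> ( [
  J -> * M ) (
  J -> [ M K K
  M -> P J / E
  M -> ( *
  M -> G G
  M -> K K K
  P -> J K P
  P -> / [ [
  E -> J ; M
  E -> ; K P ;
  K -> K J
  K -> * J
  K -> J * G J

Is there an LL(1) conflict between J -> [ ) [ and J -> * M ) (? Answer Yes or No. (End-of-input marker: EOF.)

No

FIRST([ ) [) = { [ } and FIRST(* M ) () = { * }.
The FIRST sets are disjoint and neither alternative is nullable — no conflict.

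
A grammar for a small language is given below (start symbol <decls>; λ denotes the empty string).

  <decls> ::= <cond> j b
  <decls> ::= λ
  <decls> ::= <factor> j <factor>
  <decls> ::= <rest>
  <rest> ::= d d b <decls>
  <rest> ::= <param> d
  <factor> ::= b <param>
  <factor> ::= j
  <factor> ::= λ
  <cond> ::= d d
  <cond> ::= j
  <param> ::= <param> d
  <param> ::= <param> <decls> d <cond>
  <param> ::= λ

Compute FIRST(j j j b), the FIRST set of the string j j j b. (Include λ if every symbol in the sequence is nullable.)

j is a terminal; add {j} and stop.

{ j }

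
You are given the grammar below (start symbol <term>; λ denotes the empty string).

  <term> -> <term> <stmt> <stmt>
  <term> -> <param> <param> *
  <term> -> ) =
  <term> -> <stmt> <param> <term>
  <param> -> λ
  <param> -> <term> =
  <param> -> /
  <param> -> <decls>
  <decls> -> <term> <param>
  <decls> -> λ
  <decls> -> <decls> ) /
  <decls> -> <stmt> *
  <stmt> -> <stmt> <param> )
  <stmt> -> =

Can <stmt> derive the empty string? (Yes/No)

Nullable nonterminals: <decls>, <param>.
No production of <stmt> has an RHS whose symbols are all nullable, so <stmt> is not nullable.

No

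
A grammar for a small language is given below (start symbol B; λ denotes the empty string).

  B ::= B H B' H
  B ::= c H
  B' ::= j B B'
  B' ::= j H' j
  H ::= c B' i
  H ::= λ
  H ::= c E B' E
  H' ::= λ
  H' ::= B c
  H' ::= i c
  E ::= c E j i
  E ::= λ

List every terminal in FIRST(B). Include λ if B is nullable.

From B ::= B H B' H: add FIRST(B) = { c }.
B ::= c H contributes {c}.
Union: FIRST(B) = { c }.

{ c }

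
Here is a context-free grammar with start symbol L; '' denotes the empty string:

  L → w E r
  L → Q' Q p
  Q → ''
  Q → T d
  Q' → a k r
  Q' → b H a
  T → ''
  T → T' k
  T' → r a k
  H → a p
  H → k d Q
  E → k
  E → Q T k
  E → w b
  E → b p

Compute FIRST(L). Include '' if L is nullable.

{ a, b, w }

L → w E r contributes {w}.
From L → Q' Q p: add FIRST(Q') = { a, b }.
Union: FIRST(L) = { a, b, w }.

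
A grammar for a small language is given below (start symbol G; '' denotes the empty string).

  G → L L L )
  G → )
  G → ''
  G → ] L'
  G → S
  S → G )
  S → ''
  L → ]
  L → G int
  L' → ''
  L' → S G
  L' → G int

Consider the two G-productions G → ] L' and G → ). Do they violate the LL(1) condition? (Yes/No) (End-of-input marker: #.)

FIRST(] L') = { ] } and FIRST()) = { ) }.
The FIRST sets are disjoint and neither alternative is nullable — no conflict.

No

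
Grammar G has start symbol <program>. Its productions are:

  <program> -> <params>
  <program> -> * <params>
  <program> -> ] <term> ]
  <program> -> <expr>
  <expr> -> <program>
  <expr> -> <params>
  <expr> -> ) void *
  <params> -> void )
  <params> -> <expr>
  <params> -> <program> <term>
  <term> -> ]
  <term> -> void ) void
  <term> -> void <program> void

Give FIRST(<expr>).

{ ), *, ], void }

From <expr> -> <program>: add FIRST(<program>) = { ), *, ], void }.
From <expr> -> <params>: add FIRST(<params>) = { ), *, ], void }.
<expr> -> ) void * contributes {)}.
Union: FIRST(<expr>) = { ), *, ], void }.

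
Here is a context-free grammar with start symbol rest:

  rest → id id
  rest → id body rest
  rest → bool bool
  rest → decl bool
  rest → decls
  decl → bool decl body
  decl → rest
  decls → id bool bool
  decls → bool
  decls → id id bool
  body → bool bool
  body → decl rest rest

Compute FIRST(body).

{ bool, id }

body → bool bool contributes {bool}.
From body → decl rest rest: add FIRST(decl) = { bool, id }.
Union: FIRST(body) = { bool, id }.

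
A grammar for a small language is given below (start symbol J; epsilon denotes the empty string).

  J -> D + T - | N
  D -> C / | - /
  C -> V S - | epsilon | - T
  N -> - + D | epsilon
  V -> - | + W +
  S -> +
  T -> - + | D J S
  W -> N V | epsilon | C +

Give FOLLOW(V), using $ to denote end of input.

In C -> V S -: add FIRST(S -) = { + }.
In W -> N V: V is at the end, add FOLLOW(W) = { + }.
Union: FOLLOW(V) = { + }.

{ + }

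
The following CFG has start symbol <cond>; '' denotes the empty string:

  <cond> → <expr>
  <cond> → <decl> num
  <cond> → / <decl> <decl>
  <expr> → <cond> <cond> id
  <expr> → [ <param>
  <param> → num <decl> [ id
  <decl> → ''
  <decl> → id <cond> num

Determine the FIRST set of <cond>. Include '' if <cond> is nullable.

From <cond> → <expr>: add FIRST(<expr>) = { /, [, id, num }.
From <cond> → <decl> num: <decl> nullable, take FIRST(<decl>) ∪ {num} = { id, num }.
<cond> → / <decl> <decl> contributes {/}.
Union: FIRST(<cond>) = { /, [, id, num }.

{ /, [, id, num }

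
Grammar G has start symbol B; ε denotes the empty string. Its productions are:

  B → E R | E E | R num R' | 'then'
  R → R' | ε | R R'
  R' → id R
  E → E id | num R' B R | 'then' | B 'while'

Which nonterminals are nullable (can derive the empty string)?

{ R }

Directly nullable (have an ε-production): R.
No other nonterminal has a production whose RHS symbols are all nullable.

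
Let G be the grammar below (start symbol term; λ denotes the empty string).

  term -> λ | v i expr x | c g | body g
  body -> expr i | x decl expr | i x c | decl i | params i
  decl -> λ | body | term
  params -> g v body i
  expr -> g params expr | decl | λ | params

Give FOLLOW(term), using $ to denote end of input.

{ $, c, g, i, v, x }

term is the start symbol, so $ ∈ FOLLOW(term).
In decl -> term: term is at the end, add FOLLOW(decl) = { c, g, i, v, x }.
Union: FOLLOW(term) = { $, c, g, i, v, x }.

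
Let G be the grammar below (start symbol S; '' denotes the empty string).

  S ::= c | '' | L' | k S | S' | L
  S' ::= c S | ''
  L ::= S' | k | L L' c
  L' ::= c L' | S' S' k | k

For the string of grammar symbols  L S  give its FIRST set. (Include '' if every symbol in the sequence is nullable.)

Add FIRST(L)\{''} = { c, k }; L is nullable, continue.
Add FIRST(S)\{''} = { c, k }; S is nullable, continue.
Every symbol is nullable, so include ''.

{ c, k, '' }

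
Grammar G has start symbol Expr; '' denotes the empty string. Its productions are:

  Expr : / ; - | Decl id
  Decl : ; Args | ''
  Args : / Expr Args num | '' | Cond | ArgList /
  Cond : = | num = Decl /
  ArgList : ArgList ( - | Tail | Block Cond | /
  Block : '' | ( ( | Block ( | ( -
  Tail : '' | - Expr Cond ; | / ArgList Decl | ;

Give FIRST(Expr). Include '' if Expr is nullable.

{ /, ;, id }

Expr : / ; - contributes {/}.
From Expr : Decl id: Decl nullable, take FIRST(Decl) ∪ {id} = { ;, id }.
Union: FIRST(Expr) = { /, ;, id }.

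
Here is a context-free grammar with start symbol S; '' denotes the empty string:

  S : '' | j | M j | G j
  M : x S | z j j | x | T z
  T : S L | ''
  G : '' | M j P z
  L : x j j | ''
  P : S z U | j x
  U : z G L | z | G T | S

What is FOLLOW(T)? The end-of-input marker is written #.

In M : T z: add FIRST(z) = { z }.
In U : G T: T is at the end, add FOLLOW(U) = { z }.
Union: FOLLOW(T) = { z }.

{ z }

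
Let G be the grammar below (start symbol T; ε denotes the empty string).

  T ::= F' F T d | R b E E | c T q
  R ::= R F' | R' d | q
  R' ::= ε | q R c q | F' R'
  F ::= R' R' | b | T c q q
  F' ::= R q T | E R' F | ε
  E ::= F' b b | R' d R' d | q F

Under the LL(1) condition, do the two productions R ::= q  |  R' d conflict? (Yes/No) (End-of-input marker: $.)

Yes

FIRST(q) = { q } and FIRST(R' d) = { b, d, q }.
Both contain q, so the two alternatives are not disjoint — LL(1) conflict.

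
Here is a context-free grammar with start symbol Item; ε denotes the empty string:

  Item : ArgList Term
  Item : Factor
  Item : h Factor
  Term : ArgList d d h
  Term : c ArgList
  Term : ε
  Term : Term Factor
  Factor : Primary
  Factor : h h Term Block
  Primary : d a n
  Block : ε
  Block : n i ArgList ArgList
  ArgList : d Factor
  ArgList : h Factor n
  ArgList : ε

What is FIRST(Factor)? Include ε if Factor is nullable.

{ d, h }

From Factor : Primary: add FIRST(Primary) = { d }.
Factor : h h Term Block contributes {h}.
Union: FIRST(Factor) = { d, h }.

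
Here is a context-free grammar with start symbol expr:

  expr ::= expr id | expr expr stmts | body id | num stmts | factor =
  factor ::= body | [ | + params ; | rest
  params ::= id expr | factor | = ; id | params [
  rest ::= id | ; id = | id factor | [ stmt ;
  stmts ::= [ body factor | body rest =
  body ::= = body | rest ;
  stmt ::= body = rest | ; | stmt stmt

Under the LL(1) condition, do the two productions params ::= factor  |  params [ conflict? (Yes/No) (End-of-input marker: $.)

FIRST(factor) = { +, ;, =, [, id } and FIRST(params [) = { +, ;, =, [, id }.
Both contain +, so the two alternatives are not disjoint — LL(1) conflict.

Yes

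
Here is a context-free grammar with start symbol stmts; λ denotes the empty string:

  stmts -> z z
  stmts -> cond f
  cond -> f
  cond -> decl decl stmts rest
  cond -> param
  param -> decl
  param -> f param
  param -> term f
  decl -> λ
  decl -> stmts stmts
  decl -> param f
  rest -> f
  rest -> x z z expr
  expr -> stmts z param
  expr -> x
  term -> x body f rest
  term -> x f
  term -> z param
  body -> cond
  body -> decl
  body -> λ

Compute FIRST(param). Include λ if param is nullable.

{ f, x, z, λ }

From param -> decl: add FIRST(decl) = { f, x, z, λ } (including λ since decl is nullable).
param -> f param contributes {f}.
From param -> term f: add FIRST(term) = { x, z }.
Union: FIRST(param) = { f, x, z, λ }.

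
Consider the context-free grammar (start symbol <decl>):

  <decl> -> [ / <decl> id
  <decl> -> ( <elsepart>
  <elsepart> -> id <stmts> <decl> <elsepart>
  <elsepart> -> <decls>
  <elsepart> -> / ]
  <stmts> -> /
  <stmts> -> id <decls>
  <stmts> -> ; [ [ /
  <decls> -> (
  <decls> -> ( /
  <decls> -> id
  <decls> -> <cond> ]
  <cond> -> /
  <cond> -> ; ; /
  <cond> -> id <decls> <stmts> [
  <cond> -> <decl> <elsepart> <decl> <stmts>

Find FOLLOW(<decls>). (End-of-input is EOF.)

In <elsepart> -> <decls>: <decls> is at the end, add FOLLOW(<elsepart>) = { EOF, (, /, ;, [, id }.
In <stmts> -> id <decls>: <decls> is at the end, add FOLLOW(<stmts>) = { (, [, ] }.
In <cond> -> id <decls> <stmts> [: add FIRST(<stmts> [) = { /, ;, id }.
Union: FOLLOW(<decls>) = { EOF, (, /, ;, [, ], id }.

{ EOF, (, /, ;, [, ], id }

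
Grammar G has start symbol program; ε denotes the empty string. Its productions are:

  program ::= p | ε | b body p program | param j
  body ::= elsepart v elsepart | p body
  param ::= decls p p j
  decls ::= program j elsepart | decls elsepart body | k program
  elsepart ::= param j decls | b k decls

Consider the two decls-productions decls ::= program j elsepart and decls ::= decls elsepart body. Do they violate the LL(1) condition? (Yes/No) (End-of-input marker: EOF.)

FIRST(program j elsepart) = { b, j, k, p } and FIRST(decls elsepart body) = { b, j, k, p }.
Both contain b, so the two alternatives are not disjoint — LL(1) conflict.

Yes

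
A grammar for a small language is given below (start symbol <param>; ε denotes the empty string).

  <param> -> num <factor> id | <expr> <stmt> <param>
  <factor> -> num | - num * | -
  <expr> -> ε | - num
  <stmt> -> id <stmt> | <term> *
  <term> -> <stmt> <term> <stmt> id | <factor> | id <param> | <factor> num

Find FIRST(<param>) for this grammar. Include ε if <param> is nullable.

<param> -> num <factor> id contributes {num}.
From <param> -> <expr> <stmt> <param>: <expr> nullable, take FIRST(<expr>) ∪ FIRST(<stmt>) = { -, id, num }.
Union: FIRST(<param>) = { -, id, num }.

{ -, id, num }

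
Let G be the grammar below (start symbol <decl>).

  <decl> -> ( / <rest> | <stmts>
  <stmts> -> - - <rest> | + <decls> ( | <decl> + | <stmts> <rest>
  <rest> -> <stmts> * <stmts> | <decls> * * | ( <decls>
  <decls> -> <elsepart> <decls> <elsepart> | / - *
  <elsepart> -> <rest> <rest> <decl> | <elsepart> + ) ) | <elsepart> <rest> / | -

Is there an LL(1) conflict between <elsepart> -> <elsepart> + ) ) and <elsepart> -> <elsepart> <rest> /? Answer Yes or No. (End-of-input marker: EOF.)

FIRST(<elsepart> + ) )) = { (, +, -, / } and FIRST(<elsepart> <rest> /) = { (, +, -, / }.
Both contain (, so the two alternatives are not disjoint — LL(1) conflict.

Yes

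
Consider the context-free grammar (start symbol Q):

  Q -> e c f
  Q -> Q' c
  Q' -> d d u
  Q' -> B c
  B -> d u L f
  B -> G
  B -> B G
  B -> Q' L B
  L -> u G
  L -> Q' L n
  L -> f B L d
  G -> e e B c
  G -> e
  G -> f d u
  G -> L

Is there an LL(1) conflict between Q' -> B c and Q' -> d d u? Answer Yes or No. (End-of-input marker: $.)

Yes

FIRST(B c) = { d, e, f, u } and FIRST(d d u) = { d }.
Both contain d, so the two alternatives are not disjoint — LL(1) conflict.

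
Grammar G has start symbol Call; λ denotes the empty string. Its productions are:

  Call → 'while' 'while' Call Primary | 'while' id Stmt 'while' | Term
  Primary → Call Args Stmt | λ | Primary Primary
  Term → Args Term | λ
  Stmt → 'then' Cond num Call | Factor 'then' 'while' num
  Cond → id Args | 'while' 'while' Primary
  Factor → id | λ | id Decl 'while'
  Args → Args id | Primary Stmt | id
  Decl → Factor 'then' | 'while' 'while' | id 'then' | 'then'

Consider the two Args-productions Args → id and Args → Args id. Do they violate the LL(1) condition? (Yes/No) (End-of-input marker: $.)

FIRST(id) = { id } and FIRST(Args id) = { 'then', 'while', id }.
Both contain id, so the two alternatives are not disjoint — LL(1) conflict.

Yes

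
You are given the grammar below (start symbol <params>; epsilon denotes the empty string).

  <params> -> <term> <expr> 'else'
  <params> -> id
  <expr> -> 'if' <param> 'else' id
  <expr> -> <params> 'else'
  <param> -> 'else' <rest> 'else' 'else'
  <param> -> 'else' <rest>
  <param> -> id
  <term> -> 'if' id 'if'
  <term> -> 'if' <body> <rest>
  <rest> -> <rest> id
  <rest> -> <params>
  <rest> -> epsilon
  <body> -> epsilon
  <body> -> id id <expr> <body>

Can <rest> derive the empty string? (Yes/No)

Yes

<rest> has an epsilon-production, so <rest> ⇒ epsilon.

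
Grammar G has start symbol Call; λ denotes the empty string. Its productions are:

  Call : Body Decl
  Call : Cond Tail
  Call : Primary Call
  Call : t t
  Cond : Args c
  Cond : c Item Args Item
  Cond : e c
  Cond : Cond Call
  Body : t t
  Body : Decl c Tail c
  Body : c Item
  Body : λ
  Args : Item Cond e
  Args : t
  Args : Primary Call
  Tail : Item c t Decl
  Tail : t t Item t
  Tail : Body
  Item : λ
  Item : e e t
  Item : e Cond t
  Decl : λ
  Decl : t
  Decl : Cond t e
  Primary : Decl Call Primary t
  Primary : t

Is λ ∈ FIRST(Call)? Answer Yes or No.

Call : Body Decl and each of Body, Decl is nullable, so Call ⇒* λ.

Yes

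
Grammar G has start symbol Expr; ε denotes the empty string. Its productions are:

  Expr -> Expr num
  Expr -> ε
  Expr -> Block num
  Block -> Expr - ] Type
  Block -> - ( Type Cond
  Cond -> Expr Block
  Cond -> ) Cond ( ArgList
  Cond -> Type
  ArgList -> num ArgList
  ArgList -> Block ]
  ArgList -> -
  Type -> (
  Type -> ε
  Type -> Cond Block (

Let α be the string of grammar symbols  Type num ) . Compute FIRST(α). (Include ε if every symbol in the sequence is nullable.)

{ (, ), -, num }

Add FIRST(Type)\{ε} = { (, ), -, num }; Type is nullable, continue.
num is a terminal; add {num} and stop.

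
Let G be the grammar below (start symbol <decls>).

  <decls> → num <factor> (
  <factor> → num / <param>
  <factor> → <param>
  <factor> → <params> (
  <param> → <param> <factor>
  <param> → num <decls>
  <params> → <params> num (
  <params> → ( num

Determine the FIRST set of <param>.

From <param> → <param> <factor>: add FIRST(<param>) = { num }.
<param> → num <decls> contributes {num}.
Union: FIRST(<param>) = { num }.

{ num }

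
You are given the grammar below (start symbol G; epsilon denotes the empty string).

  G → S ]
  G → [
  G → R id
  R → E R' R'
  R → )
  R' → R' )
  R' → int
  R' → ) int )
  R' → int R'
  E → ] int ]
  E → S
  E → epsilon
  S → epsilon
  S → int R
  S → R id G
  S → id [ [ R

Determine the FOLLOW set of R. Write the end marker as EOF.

{ ), ], id, int }

In G → R id: add FIRST(id) = { id }.
In S → int R: R is at the end, add FOLLOW(S) = { ), ], int }.
In S → R id G: add FIRST(id G) = { id }.
In S → id [ [ R: R is at the end, add FOLLOW(S) = { ), ], int }.
Union: FOLLOW(R) = { ), ], id, int }.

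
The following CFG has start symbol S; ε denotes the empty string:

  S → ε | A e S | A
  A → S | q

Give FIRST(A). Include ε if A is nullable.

From A → S: add FIRST(S) = { e, q, ε } (including ε since S is nullable).
A → q contributes {q}.
Union: FIRST(A) = { e, q, ε }.

{ e, q, ε }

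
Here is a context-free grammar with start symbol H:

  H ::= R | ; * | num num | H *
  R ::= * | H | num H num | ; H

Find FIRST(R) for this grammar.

{ *, ;, num }

R ::= * contributes {*}.
From R ::= H: add FIRST(H) = { *, ;, num }.
R ::= num H num contributes {num}.
R ::= ; H contributes {;}.
Union: FIRST(R) = { *, ;, num }.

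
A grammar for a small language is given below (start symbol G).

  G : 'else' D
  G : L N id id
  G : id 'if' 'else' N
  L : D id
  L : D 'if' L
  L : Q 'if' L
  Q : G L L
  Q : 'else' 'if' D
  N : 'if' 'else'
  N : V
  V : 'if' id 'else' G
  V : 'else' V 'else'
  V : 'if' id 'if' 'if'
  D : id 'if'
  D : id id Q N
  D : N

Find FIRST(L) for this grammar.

{ 'else', 'if', id }

From L : D id: add FIRST(D) = { 'else', 'if', id }.
From L : D 'if' L: add FIRST(D) = { 'else', 'if', id }.
From L : Q 'if' L: add FIRST(Q) = { 'else', 'if', id }.
Union: FIRST(L) = { 'else', 'if', id }.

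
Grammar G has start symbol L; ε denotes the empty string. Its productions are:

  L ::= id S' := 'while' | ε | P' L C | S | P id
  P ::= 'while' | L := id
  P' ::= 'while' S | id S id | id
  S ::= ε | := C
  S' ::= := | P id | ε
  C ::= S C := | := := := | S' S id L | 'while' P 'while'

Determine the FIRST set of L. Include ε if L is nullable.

L ::= id S' := 'while' contributes {id}.
L ::= ε contributes ε.
From L ::= P' L C: add FIRST(P') = { 'while', id }.
From L ::= S: add FIRST(S) = { :=, ε } (including ε since S is nullable).
From L ::= P id: add FIRST(P) = { 'while', :=, id }.
Union: FIRST(L) = { 'while', :=, id, ε }.

{ 'while', :=, id, ε }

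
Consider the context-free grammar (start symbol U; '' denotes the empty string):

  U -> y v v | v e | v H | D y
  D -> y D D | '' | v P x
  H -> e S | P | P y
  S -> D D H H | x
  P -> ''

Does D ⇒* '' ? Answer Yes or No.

Yes

D has an ''-production, so D ⇒ ''.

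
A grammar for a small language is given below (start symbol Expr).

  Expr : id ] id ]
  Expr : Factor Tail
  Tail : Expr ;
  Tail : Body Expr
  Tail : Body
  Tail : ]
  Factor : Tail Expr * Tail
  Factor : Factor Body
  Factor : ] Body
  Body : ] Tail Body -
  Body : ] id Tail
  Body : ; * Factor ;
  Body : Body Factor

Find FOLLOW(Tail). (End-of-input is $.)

{ $, *, -, ;, ], id }

In Expr : Factor Tail: Tail is at the end, add FOLLOW(Expr) = { $, *, -, ;, ], id }.
In Factor : Tail Expr * Tail: add FIRST(Expr * Tail) = { ;, ], id }.
In Factor : Tail Expr * Tail: Tail is at the end, add FOLLOW(Factor) = { $, *, -, ;, ], id }.
In Body : ] Tail Body -: add FIRST(Body -) = { ;, ] }.
In Body : ] id Tail: Tail is at the end, add FOLLOW(Body) = { $, *, -, ;, ], id }.
Union: FOLLOW(Tail) = { $, *, -, ;, ], id }.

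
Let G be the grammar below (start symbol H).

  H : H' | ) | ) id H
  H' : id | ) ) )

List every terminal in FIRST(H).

{ ), id }

From H : H': add FIRST(H') = { ), id }.
H : ) contributes {)}.
H : ) id H contributes {)}.
Union: FIRST(H) = { ), id }.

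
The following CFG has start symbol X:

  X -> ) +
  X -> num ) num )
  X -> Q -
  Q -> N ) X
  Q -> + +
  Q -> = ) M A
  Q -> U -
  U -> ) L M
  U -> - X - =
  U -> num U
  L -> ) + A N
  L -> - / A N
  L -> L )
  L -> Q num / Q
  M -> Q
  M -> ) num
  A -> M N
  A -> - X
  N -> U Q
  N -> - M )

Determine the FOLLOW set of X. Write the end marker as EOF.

{ EOF, ), +, -, =, num }

X is the start symbol, so EOF ∈ FOLLOW(X).
In Q -> N ) X: X is at the end, add FOLLOW(Q) = { ), +, -, =, num }.
In U -> - X - =: add FIRST(- =) = { - }.
In A -> - X: X is at the end, add FOLLOW(A) = { ), +, -, =, num }.
Union: FOLLOW(X) = { EOF, ), +, -, =, num }.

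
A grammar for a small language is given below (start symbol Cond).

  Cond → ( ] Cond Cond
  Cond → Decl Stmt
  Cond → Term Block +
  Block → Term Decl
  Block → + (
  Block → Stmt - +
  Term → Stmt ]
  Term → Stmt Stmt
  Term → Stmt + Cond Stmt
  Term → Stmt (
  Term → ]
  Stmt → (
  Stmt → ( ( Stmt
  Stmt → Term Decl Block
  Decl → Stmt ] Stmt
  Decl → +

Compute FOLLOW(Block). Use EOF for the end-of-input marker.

In Cond → Term Block +: add FIRST(+) = { + }.
In Stmt → Term Decl Block: Block is at the end, add FOLLOW(Stmt) = { EOF, (, +, -, ] }.
Union: FOLLOW(Block) = { EOF, (, +, -, ] }.

{ EOF, (, +, -, ] }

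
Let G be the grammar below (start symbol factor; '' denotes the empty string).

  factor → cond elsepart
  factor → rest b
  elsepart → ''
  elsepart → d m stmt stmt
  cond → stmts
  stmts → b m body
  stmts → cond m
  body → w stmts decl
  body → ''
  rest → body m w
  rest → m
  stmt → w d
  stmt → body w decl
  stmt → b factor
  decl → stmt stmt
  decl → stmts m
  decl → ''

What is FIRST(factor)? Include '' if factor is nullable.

{ b, m, w }

From factor → cond elsepart: add FIRST(cond) = { b }.
From factor → rest b: add FIRST(rest) = { m, w }.
Union: FIRST(factor) = { b, m, w }.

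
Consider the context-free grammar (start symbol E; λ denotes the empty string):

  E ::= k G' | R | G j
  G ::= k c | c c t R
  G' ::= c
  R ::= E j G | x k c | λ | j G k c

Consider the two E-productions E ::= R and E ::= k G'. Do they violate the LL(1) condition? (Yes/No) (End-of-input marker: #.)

Yes

FIRST(R) = { c, j, k, x, λ } and FIRST(k G') = { k }.
Both contain k, so the two alternatives are not disjoint — LL(1) conflict.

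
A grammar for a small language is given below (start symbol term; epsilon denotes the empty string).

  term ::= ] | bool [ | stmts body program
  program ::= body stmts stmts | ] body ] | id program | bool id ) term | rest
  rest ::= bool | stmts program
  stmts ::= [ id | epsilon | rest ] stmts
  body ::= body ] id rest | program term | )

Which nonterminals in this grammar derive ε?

{ stmts }

Directly nullable (have an epsilon-production): stmts.
No other nonterminal has a production whose RHS symbols are all nullable.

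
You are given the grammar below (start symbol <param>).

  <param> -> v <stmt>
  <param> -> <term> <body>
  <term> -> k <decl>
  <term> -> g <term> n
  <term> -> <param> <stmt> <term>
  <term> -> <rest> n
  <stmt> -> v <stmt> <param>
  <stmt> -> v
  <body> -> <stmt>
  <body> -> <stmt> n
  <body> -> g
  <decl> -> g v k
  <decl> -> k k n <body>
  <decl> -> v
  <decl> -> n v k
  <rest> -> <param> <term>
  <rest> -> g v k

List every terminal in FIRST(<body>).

{ g, v }

From <body> -> <stmt>: add FIRST(<stmt>) = { v }.
From <body> -> <stmt> n: add FIRST(<stmt>) = { v }.
<body> -> g contributes {g}.
Union: FIRST(<body>) = { g, v }.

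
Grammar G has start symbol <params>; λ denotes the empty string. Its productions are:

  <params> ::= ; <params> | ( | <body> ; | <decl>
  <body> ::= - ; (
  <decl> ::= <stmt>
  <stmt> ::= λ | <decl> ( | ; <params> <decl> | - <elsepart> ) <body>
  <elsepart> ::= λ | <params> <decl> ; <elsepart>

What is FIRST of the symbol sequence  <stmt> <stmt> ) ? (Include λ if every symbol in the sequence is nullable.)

{ (, ), -, ; }

Add FIRST(<stmt>)\{λ} = { (, -, ; }; <stmt> is nullable, continue.
Add FIRST(<stmt>)\{λ} = { (, -, ; }; <stmt> is nullable, continue.
) is a terminal; add {)} and stop.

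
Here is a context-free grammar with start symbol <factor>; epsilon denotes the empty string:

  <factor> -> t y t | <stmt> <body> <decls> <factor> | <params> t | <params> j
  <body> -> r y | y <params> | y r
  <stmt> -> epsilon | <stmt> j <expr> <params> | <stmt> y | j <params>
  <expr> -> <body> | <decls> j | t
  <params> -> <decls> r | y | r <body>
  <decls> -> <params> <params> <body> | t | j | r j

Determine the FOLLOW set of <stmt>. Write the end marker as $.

In <factor> -> <stmt> <body> <decls> <factor>: add FIRST(<body> <decls> <factor>) = { r, y }.
In <stmt> -> <stmt> j <expr> <params>: add FIRST(j <expr> <params>) = { j }.
In <stmt> -> <stmt> y: add FIRST(y) = { y }.
Union: FOLLOW(<stmt>) = { j, r, y }.

{ j, r, y }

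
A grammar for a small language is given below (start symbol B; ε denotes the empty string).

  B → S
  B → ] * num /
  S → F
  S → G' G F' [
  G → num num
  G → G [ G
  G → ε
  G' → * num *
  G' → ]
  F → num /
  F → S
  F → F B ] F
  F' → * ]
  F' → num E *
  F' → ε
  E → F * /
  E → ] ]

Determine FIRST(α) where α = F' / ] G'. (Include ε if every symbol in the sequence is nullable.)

Add FIRST(F')\{ε} = { *, num }; F' is nullable, continue.
/ is a terminal; add {/} and stop.

{ *, /, num }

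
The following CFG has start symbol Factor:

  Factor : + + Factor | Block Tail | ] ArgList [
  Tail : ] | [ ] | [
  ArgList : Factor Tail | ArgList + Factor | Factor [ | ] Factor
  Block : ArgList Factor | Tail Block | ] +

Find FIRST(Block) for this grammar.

{ +, [, ] }

From Block : ArgList Factor: add FIRST(ArgList) = { +, [, ] }.
From Block : Tail Block: add FIRST(Tail) = { [, ] }.
Block : ] + contributes {]}.
Union: FIRST(Block) = { +, [, ] }.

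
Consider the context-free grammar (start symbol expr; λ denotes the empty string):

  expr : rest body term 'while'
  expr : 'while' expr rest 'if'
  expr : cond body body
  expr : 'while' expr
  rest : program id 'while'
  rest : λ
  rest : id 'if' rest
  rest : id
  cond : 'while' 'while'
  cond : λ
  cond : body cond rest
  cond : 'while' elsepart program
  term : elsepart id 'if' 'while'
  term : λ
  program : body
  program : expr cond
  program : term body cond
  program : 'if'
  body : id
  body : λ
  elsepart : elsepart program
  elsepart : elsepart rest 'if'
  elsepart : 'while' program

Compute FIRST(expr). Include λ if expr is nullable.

{ 'if', 'while', id, λ }

From expr : rest body term 'while': rest, body, term nullable, take FIRST(rest) ∪ FIRST(body) ∪ FIRST(term) ∪ {'while'} = { 'if', 'while', id }.
expr : 'while' expr rest 'if' contributes {'while'}.
From expr : cond body body: cond, body, body nullable, take FIRST(cond) ∪ FIRST(body) ∪ FIRST(body) = { 'if', 'while', id }; also λ since the whole RHS is nullable.
expr : 'while' expr contributes {'while'}.
Union: FIRST(expr) = { 'if', 'while', id, λ }.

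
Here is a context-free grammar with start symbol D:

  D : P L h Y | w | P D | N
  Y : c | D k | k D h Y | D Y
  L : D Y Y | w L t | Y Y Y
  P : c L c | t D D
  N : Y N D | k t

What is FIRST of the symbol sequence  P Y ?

{ c, t }

Add FIRST(P) = { c, t }; P is not nullable, stop.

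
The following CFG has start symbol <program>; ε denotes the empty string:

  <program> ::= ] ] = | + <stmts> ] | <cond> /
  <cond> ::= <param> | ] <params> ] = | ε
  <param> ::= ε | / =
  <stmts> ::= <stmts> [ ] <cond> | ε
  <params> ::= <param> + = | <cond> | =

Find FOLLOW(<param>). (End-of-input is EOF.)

{ +, /, [, ] }

In <cond> ::= <param>: <param> is at the end, add FOLLOW(<cond>) = { /, [, ] }.
In <params> ::= <param> + =: add FIRST(+ =) = { + }.
Union: FOLLOW(<param>) = { +, /, [, ] }.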